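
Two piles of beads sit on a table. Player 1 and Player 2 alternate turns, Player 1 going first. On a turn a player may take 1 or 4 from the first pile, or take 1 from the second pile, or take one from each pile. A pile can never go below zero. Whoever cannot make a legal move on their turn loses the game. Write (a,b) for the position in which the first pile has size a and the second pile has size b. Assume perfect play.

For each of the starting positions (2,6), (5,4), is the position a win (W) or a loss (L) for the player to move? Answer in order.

Positions with no move are L. A position that does have a move is losing for the player to move precisely when every available move leads to a winning position for the opponent. Fill in the labels:
No move ever increases a pile, so every position that can arise here has a ≤ 5 and b ≤ 6; it is enough to label the cells with 0 ≤ a ≤ 5 and 0 ≤ b ≤ 6.
Every move lowers a or b (never raises either), so fill the grid row by row in increasing a, and left to right within a row: each cell's successors are then already labelled.
      b=0  b=1  b=2  b=3  b=4  b=5  b=6
a=0:    L    W    L    W    L    W    L
a=1:    W    W    W    W    W    W    W
a=2:    L    W    L    W    L    W    L
a=3:    W    W    W    W    W    W    W
a=4:    W    L    W    L    W    L    W
a=5:    L    W    W    W    W    W    W
Cells with no legal move (terminal, hence L): (0,0).
The remaining L cells, each justified by listing all of its moves:
(0,2): →(0,1)(W) only, which is W, so L
(0,4): →(0,3)(W) only, which is W, so L
(0,6): →(0,5)(W) only, which is W, so L
(2,0): →(1,0)(W) only, which is W, so L
(2,2): →(1,2)(W), (2,1)(W), (1,1)(W) — all W, so L
(2,4): →(1,4)(W), (2,3)(W), (1,3)(W) — all W, so L
(2,6): →(1,6)(W), (2,5)(W), (1,5)(W) — all W, so L
(4,1): →(3,1)(W), (0,1)(W), (4,0)(W), (3,0)(W) — all W, so L
(4,3): →(3,3)(W), (0,3)(W), (4,2)(W), (3,2)(W) — all W, so L
(4,5): →(3,5)(W), (0,5)(W), (4,4)(W), (3,4)(W) — all W, so L
(5,0): →(4,0)(W), (1,0)(W) — all W, so L
Every other cell has at least one move into one of the L cells above, so it is W.
(2,6): one of the L cells justified above, so L
(5,4): the move to (4,3) reaches an L cell, so W

(2,6): L, (5,4): W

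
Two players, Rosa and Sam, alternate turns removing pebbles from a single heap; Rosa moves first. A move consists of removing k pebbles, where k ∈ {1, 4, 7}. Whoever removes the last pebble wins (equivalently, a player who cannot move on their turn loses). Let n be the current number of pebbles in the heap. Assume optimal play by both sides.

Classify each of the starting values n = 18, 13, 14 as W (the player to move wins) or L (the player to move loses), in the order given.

Build the W/L table. Terminal = L. A non-terminal position is W if it has a move to some L; otherwise it is L.
n=0: no move → L
n=1: W (go to 0, an L position)
n=2: L (sole option 1(W) is W)
n=3: W (go to 2, an L position)
n=4: W (go to 0, an L position)
n=5: L (options 4(W), 1(W) are all W)
n=6: W (go to 5, an L position)
n=7: W (go to 0, an L position)
n=8: L (options 7(W), 4(W), 1(W) are all W)
n=9: W (go to 8, an L position)
n=10: L (options 9(W), 6(W), 3(W) are all W)
n=11: W (go to 10, an L position)
n=12: W (go to 8, an L position)
n=13: L (options 12(W), 9(W), 6(W) are all W)
n=14: W (go to 13, an L position)
n=15: W (go to 8, an L position)
n=16: L (options 15(W), 12(W), 9(W) are all W)
n=17: W (go to 16, an L position)
n=18: L (options 17(W), 14(W), 11(W) are all W)

18: L, 13: L, 14: W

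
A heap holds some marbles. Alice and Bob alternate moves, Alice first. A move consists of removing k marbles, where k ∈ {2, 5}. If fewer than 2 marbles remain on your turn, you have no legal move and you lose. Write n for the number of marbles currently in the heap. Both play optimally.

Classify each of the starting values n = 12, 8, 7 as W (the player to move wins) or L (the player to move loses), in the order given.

Label each position W (a win for the player to move) or L (a loss). A position with no legal move is L; any other position is W exactly when some move reaches an L, and L when every move reaches a W.
n=0: no move → L
n=1: no move → L
n=2: W (go to 0, an L position)
n=3: W (go to 1, an L position)
n=4: L (sole option 2(W) is W)
n=5: W (go to 0, an L position)
n=6: W (go to 4, an L position)
n=7: L (options 5(W), 2(W) are all W)
n=8: L (options 6(W), 3(W) are all W)
n=9: W (go to 7, an L position)
n=10: W (go to 8, an L position)
n=11: L (options 9(W), 6(W) are all W)
n=12: W (go to 7, an L position)

12: W, 8: L, 7: L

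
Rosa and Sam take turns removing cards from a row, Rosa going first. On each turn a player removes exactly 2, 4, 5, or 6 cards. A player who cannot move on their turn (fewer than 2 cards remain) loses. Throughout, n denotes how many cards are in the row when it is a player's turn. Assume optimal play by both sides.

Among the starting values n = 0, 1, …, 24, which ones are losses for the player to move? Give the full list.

0, 1, 8, 9, 16, 17, 24

Positions with no move are L. A position that does have a move is losing for the player to move precisely when every available move leads to a winning position for the opponent. Fill in the labels:
n=0: no move → L
n=1: no move → L
n=2: can move to 0, which is L ⇒ W
n=3: can move to 1, which is L ⇒ W
n=4: can move to 0, which is L ⇒ W
n=5: can move to 1, which is L ⇒ W
n=6: can move to 1, which is L ⇒ W
n=7: can move to 1, which is L ⇒ W
n=8: moves to 6(W), 4(W), 3(W), 2(W); every one is W ⇒ L
n=9: moves to 7(W), 5(W), 4(W), 3(W); every one is W ⇒ L
n=10: can move to 8, which is L ⇒ W
n=11: can move to 9, which is L ⇒ W
n=12: can move to 8, which is L ⇒ W
n=13: can move to 9, which is L ⇒ W
n=14: can move to 9, which is L ⇒ W
n=15: can move to 9, which is L ⇒ W
n=16: moves to 14(W), 12(W), 11(W), 10(W); every one is W ⇒ L
n=17: moves to 15(W), 13(W), 12(W), 11(W); every one is W ⇒ L
n=18: can move to 16, which is L ⇒ W
n=19: can move to 17, which is L ⇒ W
n=20: can move to 16, which is L ⇒ W
n=21: can move to 17, which is L ⇒ W
n=22: can move to 17, which is L ⇒ W
n=23: can move to 17, which is L ⇒ W
n=24: moves to 22(W), 20(W), 19(W), 18(W); every one is W ⇒ L
The losing starting values of n are exactly the entries labelled L in this table (7 of them).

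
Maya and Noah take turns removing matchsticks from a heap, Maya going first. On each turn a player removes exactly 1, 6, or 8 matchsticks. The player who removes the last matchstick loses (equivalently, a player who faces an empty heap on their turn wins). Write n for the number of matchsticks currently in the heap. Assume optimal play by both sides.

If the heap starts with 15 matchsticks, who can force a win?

Noah wins.

Positions with no move are W. A position that does have a move is losing for the player to move precisely when every available move leads to a winning position for the opponent. Fill in the labels:
n=0: no move; the opponent has just taken the last matchstick and therefore loses → W
n=1: the only move is to 0(W), a W ⇒ L
n=2: can move to 1, which is L ⇒ W
n=3: the only move is to 2(W), a W ⇒ L
n=4: can move to 3, which is L ⇒ W
n=5: the only move is to 4(W), a W ⇒ L
n=6: can move to 5, which is L ⇒ W
n=7: can move to 1, which is L ⇒ W
n=8: moves to 7(W), 2(W), 0(W); every one is W ⇒ L
n=9: can move to 8, which is L ⇒ W
n=10: moves to 9(W), 4(W), 2(W); every one is W ⇒ L
n=11: can move to 10, which is L ⇒ W
n=12: moves to 11(W), 6(W), 4(W); every one is W ⇒ L
n=13: can move to 12, which is L ⇒ W
n=14: can move to 8, which is L ⇒ W
n=15: moves to 14(W), 9(W), 7(W); every one is W ⇒ L
Every move from 15 reaches a W position, so the mover loses.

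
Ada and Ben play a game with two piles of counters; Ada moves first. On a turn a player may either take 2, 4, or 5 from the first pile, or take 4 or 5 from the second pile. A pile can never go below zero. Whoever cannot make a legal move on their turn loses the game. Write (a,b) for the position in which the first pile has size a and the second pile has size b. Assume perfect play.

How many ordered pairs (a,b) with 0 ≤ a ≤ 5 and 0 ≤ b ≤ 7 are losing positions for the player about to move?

16

Classify positions by backward induction: terminal positions (no move available) are L. From any other position, the mover wins iff some move reaches an L.
Every move lowers a or b (never raises either), so fill the grid row by row in increasing a, and left to right within a row: each cell's successors are then already labelled.
      b=0  b=1  b=2  b=3  b=4  b=5  b=6  b=7
a=0:    L    L    L    L    W    W    W    W
a=1:    L    L    L    L    W    W    W    W
a=2:    W    W    W    W    L    L    L    L
a=3:    W    W    W    W    L    L    L    L
a=4:    W    W    W    W    W    W    W    W
a=5:    W    W    W    W    W    W    W    W
Cells with no legal move (terminal, hence L): (0,0), (0,1), (0,2), (0,3), (1,0), (1,1), (1,2), (1,3).
The remaining L cells, each justified by listing all of its moves:
(2,4): →(0,4)(W), (2,0)(W) — all W, so L
(2,5): →(0,5)(W), (2,1)(W), (2,0)(W) — all W, so L
(2,6): →(0,6)(W), (2,2)(W), (2,1)(W) — all W, so L
(2,7): →(0,7)(W), (2,3)(W), (2,2)(W) — all W, so L
(3,4): →(1,4)(W), (3,0)(W) — all W, so L
(3,5): →(1,5)(W), (3,1)(W), (3,0)(W) — all W, so L
(3,6): →(1,6)(W), (3,2)(W), (3,1)(W) — all W, so L
(3,7): →(1,7)(W), (3,3)(W), (3,2)(W) — all W, so L
Every other cell has at least one move into one of the L cells above, so it is W.
L cells per row: a=0: 4, a=1: 4, a=2: 4, a=3: 4, a=4: 0, a=5: 0; total 16.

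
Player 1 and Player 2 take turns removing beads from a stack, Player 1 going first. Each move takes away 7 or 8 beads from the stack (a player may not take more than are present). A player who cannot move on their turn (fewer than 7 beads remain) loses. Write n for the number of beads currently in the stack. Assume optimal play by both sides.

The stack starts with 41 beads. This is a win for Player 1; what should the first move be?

Remove 7, leaving 34.

Compute win/loss labels from the base case upward. A position with no move is L. Any other position is W if it can reach an L in one move, else L.
n=0: no move → L
n=1: no move → L
n=2: no move → L
n=3: no move → L
n=4: no move → L
n=5: no move → L
n=6: no move → L
n=7: reaches L-position 0 → W
n=8: reaches L-position 1 → W
n=9: reaches L-position 2 → W
n=10: reaches L-position 3 → W
n=11: reaches L-position 4 → W
n=12: reaches L-position 5 → W
n=13: reaches L-position 6 → W
n=14: reaches L-position 6 → W
n=15: only reaches 8(W), 7(W), all W → L
n=16: only reaches 9(W), 8(W), all W → L
n=17: only reaches 10(W), 9(W), all W → L
n=18: only reaches 11(W), 10(W), all W → L
n=19: only reaches 12(W), 11(W), all W → L
n=20: only reaches 13(W), 12(W), all W → L
n=21: only reaches 14(W), 13(W), all W → L
n=22: reaches L-position 15 → W
n=23: reaches L-position 16 → W
n=24: reaches L-position 17 → W
n=25: reaches L-position 18 → W
n=26: reaches L-position 19 → W
n=27: reaches L-position 20 → W
n=28: reaches L-position 21 → W
n=29: reaches L-position 21 → W
n=30: only reaches 23(W), 22(W), all W → L
n=31: only reaches 24(W), 23(W), all W → L
n=32: only reaches 25(W), 24(W), all W → L
n=33: only reaches 26(W), 25(W), all W → L
n=34: only reaches 27(W), 26(W), all W → L
n=35: only reaches 28(W), 27(W), all W → L
n=36: only reaches 29(W), 28(W), all W → L
n=37: reaches L-position 30 → W
n=38: reaches L-position 31 → W
n=39: reaches L-position 32 → W
n=40: reaches L-position 33 → W
n=41: reaches L-position 34 → W
From 41, the L positions reachable in one move are: 34, 33. Any move reaching one of these is winning.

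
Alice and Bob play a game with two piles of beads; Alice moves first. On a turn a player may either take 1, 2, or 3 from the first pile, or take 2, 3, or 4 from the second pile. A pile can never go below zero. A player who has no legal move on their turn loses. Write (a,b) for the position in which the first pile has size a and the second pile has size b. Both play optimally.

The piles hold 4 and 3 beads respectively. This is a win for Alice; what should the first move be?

Use the standard recursion: the mover loses at a terminal position; elsewhere, the mover wins exactly when some move hands the opponent an L position.
No move ever increases a pile, so every position that can arise here has a ≤ 4 and b ≤ 3; it is enough to label the cells with 0 ≤ a ≤ 4 and 0 ≤ b ≤ 3.
Every move lowers a or b (never raises either), so fill the grid row by row in increasing a, and left to right within a row: each cell's successors are then already labelled.
      b=0  b=1  b=2  b=3
a=0:    L    L    W    W
a=1:    W    W    L    L
a=2:    W    W    W    W
a=3:    W    W    W    W
a=4:    L    L    W    W
Cells with no legal move (terminal, hence L): (0,0), (0,1).
The remaining L cells, each justified by listing all of its moves:
(1,2): only reaches (0,2)(W), (1,0)(W), all W → L
(1,3): only reaches (0,3)(W), (1,1)(W), (1,0)(W), all W → L
(4,0): only reaches (3,0)(W), (2,0)(W), (1,0)(W), all W → L
(4,1): only reaches (3,1)(W), (2,1)(W), (1,1)(W), all W → L
Every other cell has at least one move into one of the L cells above, so it is W.
From (4,3), the L positions reachable in one move are: (1,3), (4,1), (4,0). Any move reaching one of these is winning.

Move to (1,3).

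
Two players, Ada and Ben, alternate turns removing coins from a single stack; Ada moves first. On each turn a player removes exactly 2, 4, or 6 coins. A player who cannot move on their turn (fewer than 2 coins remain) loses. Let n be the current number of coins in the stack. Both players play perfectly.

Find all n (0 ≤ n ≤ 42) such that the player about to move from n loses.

Positions with no move are L. A position that does have a move is losing for the player to move precisely when every available move leads to a winning position for the opponent. Fill in the labels:
n=0: no move → L
n=1: no move → L
n=2: →0(L), so W
n=3: →1(L), so W
n=4: →0(L), so W
n=5: →1(L), so W
n=6: →0(L), so W
n=7: →1(L), so W
n=8: →6(W), 4(W), 2(W) — all W, so L
n=9: →7(W), 5(W), 3(W) — all W, so L
n=10: →8(L), so W
n=11: →9(L), so W
n=12: →8(L), so W
n=13: →9(L), so W
n=14: →8(L), so W
n=15: →9(L), so W
n=16: →14(W), 12(W), 10(W) — all W, so L
n=17: →15(W), 13(W), 11(W) — all W, so L
n=18: →16(L), so W
n=19: →17(L), so W
n=20: →16(L), so W
n=21: →17(L), so W
n=22: →16(L), so W
n=23: →17(L), so W
n=24: →22(W), 20(W), 18(W) — all W, so L
n=25: →23(W), 21(W), 19(W) — all W, so L
n=26: →24(L), so W
n=27: →25(L), so W
n=28: →24(L), so W
n=29: →25(L), so W
n=30: →24(L), so W
n=31: →25(L), so W
n=32: →30(W), 28(W), 26(W) — all W, so L
n=33: →31(W), 29(W), 27(W) — all W, so L
n=34: →32(L), so W
n=35: →33(L), so W
n=36: →32(L), so W
n=37: →33(L), so W
n=38: →32(L), so W
n=39: →33(L), so W
n=40: →38(W), 36(W), 34(W) — all W, so L
n=41: →39(W), 37(W), 35(W) — all W, so L
n=42: →40(L), so W
The losing starting values of n are exactly the entries labelled L in this table (12 of them).

0, 1, 8, 9, 16, 17, 24, 25, 32, 33, 40, 41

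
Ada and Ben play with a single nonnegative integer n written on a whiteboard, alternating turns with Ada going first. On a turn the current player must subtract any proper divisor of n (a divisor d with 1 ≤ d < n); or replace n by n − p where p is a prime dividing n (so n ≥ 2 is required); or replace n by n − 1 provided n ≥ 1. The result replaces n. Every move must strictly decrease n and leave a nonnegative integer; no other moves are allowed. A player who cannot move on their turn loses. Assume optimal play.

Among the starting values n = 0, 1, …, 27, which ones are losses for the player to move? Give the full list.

Work bottom-up. With no move the player to move loses. Otherwise the position is W if at least one move leads to an L position for the opponent, and L if every move leads to a W.
n=0: no move → L
n=1: can move to 0, which is L ⇒ W
n=2: can move to 0, which is L ⇒ W
n=3: can move to 0, which is L ⇒ W
n=4: moves to 2(W), 3(W); every one is W ⇒ L
n=5: can move to 0, which is L ⇒ W
n=6: can move to 4, which is L ⇒ W
n=7: can move to 0, which is L ⇒ W
n=8: can move to 4, which is L ⇒ W
n=9: moves to 6(W), 8(W); every one is W ⇒ L
n=10: can move to 9, which is L ⇒ W
n=11: can move to 0, which is L ⇒ W
n=12: can move to 9, which is L ⇒ W
n=13: can move to 0, which is L ⇒ W
n=14: moves to 7(W), 12(W), 13(W); every one is W ⇒ L
n=15: can move to 14, which is L ⇒ W
n=16: can move to 14, which is L ⇒ W
n=17: can move to 0, which is L ⇒ W
n=18: can move to 9, which is L ⇒ W
n=19: can move to 0, which is L ⇒ W
n=20: moves to 10(W), 15(W), 16(W), 18(W), 19(W); every one is W ⇒ L
n=21: can move to 14, which is L ⇒ W
n=22: can move to 20, which is L ⇒ W
n=23: can move to 0, which is L ⇒ W
n=24: can move to 20, which is L ⇒ W
n=25: can move to 20, which is L ⇒ W
n=26: moves to 13(W), 24(W), 25(W); every one is W ⇒ L
n=27: can move to 26, which is L ⇒ W
The losing starting values of n are exactly the entries labelled L in this table (6 of them).

0, 4, 9, 14, 20, 26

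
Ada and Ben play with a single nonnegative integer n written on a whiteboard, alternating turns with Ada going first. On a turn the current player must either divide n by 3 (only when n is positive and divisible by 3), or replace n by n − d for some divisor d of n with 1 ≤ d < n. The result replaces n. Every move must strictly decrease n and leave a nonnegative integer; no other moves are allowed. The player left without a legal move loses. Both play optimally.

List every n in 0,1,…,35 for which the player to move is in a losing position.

Build the W/L table. Terminal = L. A non-terminal position is W if it has a move to some L; otherwise it is L.
n=0: no move → L
n=1: no move → L
n=2: W (go to 1, an L position)
n=3: W (go to 1, an L position)
n=4: L (options 2(W), 3(W) are all W)
n=5: W (go to 4, an L position)
n=6: W (go to 4, an L position)
n=7: L (sole option 6(W) is W)
n=8: W (go to 4, an L position)
n=9: L (options 3(W), 6(W), 8(W) are all W)
n=10: W (go to 9, an L position)
n=11: L (sole option 10(W) is W)
n=12: W (go to 4, an L position)
n=13: L (sole option 12(W) is W)
n=14: W (go to 7, an L position)
n=15: L (options 5(W), 10(W), 12(W), 14(W) are all W)
n=16: W (go to 15, an L position)
n=17: L (sole option 16(W) is W)
n=18: W (go to 9, an L position)
n=19: L (sole option 18(W) is W)
n=20: W (go to 15, an L position)
n=21: W (go to 7, an L position)
n=22: W (go to 11, an L position)
n=23: L (sole option 22(W) is W)
n=24: W (go to 23, an L position)
n=25: L (options 20(W), 24(W) are all W)
n=26: W (go to 13, an L position)
n=27: W (go to 9, an L position)
n=28: L (options 14(W), 21(W), 24(W), 26(W), 27(W) are all W)
n=29: W (go to 28, an L position)
n=30: W (go to 15, an L position)
n=31: L (sole option 30(W) is W)
n=32: W (go to 28, an L position)
n=33: W (go to 11, an L position)
n=34: W (go to 17, an L position)
n=35: W (go to 28, an L position)
Reading off the rows marked L gives the requested list; there are 14 such values of n.

0, 1, 4, 7, 9, 11, 13, 15, 17, 19, 23, 25, 28, 31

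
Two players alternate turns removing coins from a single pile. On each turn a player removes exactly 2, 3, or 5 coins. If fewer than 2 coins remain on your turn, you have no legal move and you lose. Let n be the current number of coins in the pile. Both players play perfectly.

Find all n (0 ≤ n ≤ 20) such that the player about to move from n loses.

0, 1, 7, 8, 14, 15

Label each position W (a win for the player to move) or L (a loss). A position with no legal move is L; any other position is W exactly when some move reaches an L, and L when every move reaches a W.
n=0: no move → L
n=1: no move → L
n=2: W (go to 0, an L position)
n=3: W (go to 1, an L position)
n=4: W (go to 1, an L position)
n=5: W (go to 0, an L position)
n=6: W (go to 1, an L position)
n=7: L (options 5(W), 4(W), 2(W) are all W)
n=8: L (options 6(W), 5(W), 3(W) are all W)
n=9: W (go to 7, an L position)
n=10: W (go to 8, an L position)
n=11: W (go to 8, an L position)
n=12: W (go to 7, an L position)
n=13: W (go to 8, an L position)
n=14: L (options 12(W), 11(W), 9(W) are all W)
n=15: L (options 13(W), 12(W), 10(W) are all W)
n=16: W (go to 14, an L position)
n=17: W (go to 15, an L position)
n=18: W (go to 15, an L position)
n=19: W (go to 14, an L position)
n=20: W (go to 15, an L position)
The losing starting values of n are exactly the entries labelled L in this table (6 of them).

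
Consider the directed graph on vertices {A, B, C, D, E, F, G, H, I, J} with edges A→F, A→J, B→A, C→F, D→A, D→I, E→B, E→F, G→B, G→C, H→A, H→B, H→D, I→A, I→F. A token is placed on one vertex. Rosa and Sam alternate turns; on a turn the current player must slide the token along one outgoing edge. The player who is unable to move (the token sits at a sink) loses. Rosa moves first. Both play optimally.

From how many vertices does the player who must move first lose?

Positions with no move are L. A position that does have a move is losing for the player to move precisely when every available move leads to a winning position for the opponent. Fill in the labels:
Every edge goes from a vertex to one that appears earlier in the order F, J, A, B, I, D, H, E, C, G, so processing vertices in that order labels each vertex after all of its successors.
F: no outgoing edge → L
J: no outgoing edge → L
A: reaches L-position J → W
B: only reaches A(W), which is W → L
I: reaches L-position F → W
D: only reaches I(W), A(W), all W → L
H: reaches L-position D → W
E: reaches L-position B → W
C: reaches L-position F → W
G: reaches L-position B → W
The L vertices are B, D, F, J; that is 4 in all.

4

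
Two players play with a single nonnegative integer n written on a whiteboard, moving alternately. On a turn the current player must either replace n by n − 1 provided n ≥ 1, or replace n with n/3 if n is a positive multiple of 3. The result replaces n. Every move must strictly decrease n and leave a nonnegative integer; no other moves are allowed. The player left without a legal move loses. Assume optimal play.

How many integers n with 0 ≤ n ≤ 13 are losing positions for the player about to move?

Compute win/loss labels from the base case upward. A position with no move is L. Any other position is W if it can reach an L in one move, else L.
n=0: no move → L
n=1: W (go to 0, an L position)
n=2: L (sole option 1(W) is W)
n=3: W (go to 2, an L position)
n=4: L (sole option 3(W) is W)
n=5: W (go to 4, an L position)
n=6: W (go to 2, an L position)
n=7: L (sole option 6(W) is W)
n=8: W (go to 7, an L position)
n=9: L (options 3(W), 8(W) are all W)
n=10: W (go to 9, an L position)
n=11: L (sole option 10(W) is W)
n=12: W (go to 4, an L position)
n=13: L (sole option 12(W) is W)
L entries with 0 ≤ n ≤ 13: n = 0, 2, 4, 7, 9, 11, 13; that makes 7.

7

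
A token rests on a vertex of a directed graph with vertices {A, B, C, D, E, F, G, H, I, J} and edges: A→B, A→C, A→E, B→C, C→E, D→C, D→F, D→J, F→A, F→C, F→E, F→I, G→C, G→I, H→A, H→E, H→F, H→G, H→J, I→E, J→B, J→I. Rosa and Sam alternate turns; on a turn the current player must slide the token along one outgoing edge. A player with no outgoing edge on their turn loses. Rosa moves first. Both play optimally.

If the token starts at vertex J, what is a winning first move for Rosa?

Positions with no move are L. A position that does have a move is losing for the player to move precisely when every available move leads to a winning position for the opponent. Fill in the labels:
Every edge goes from a vertex to one that appears earlier in the order E, C, I, G, B, A, J, F, H, D, so processing vertices in that order labels each vertex after all of its successors.
E: no outgoing edge → L
C: W (go to E, an L position)
I: W (go to E, an L position)
G: L (options I(W), C(W) are all W)
B: L (sole option C(W) is W)
A: W (go to B, an L position)
J: W (go to B, an L position)
F: W (go to E, an L position)
H: W (go to G, an L position)
D: L (options F(W), J(W), C(W) are all W)
From J, the L positions reachable in one move are: B.

Move to B.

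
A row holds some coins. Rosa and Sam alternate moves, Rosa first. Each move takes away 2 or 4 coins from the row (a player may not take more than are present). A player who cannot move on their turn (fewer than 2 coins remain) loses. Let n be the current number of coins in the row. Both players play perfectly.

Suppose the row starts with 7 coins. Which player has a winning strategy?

Label each position W (a win for the player to move) or L (a loss). A position with no legal move is L; any other position is W exactly when some move reaches an L, and L when every move reaches a W.
n=0: no move → L
n=1: no move → L
n=2: W (go to 0, an L position)
n=3: W (go to 1, an L position)
n=4: W (go to 0, an L position)
n=5: W (go to 1, an L position)
n=6: L (options 4(W), 2(W) are all W)
n=7: L (options 5(W), 3(W) are all W)
The starting position 7 is L: whatever Rosa does, the opponent receives a W position.

Sam wins.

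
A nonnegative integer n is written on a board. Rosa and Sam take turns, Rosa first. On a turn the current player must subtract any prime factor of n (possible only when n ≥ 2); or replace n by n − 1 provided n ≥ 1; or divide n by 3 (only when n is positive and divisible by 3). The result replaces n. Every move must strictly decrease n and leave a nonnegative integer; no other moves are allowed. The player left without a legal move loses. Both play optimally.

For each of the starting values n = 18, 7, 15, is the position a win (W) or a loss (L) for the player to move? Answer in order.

18: L, 7: W, 15: W

Positions with no move are L. A position that does have a move is losing for the player to move precisely when every available move leads to a winning position for the opponent. Fill in the labels:
n=0: no move → L
n=1: W (go to 0, an L position)
n=2: W (go to 0, an L position)
n=3: W (go to 0, an L position)
n=4: L (options 2(W), 3(W) are all W)
n=5: W (go to 0, an L position)
n=6: W (go to 4, an L position)
n=7: W (go to 0, an L position)
n=8: L (options 6(W), 7(W) are all W)
n=9: W (go to 8, an L position)
n=10: W (go to 8, an L position)
n=11: W (go to 0, an L position)
n=12: W (go to 4, an L position)
n=13: W (go to 0, an L position)
n=14: L (options 7(W), 12(W), 13(W) are all W)
n=15: W (go to 14, an L position)
n=16: W (go to 14, an L position)
n=17: W (go to 0, an L position)
n=18: L (options 6(W), 15(W), 16(W), 17(W) are all W)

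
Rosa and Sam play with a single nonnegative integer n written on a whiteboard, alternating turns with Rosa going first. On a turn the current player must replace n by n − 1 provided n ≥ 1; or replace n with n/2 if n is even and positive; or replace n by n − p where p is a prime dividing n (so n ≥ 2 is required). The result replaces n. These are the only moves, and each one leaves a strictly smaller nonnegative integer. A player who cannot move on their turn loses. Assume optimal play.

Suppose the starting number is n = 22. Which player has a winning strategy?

Classify positions by backward induction: terminal positions (no move available) are L. From any other position, the mover wins iff some move reaches an L.
n=0: no move → L
n=1: →0(L), so W
n=2: →0(L), so W
n=3: →0(L), so W
n=4: →2(W), 3(W) — all W, so L
n=5: →0(L), so W
n=6: →4(L), so W
n=7: →0(L), so W
n=8: →4(L), so W
n=9: →6(W), 8(W) — all W, so L
n=10: →9(L), so W
n=11: →0(L), so W
n=12: →9(L), so W
n=13: →0(L), so W
n=14: →7(W), 12(W), 13(W) — all W, so L
n=15: →14(L), so W
n=16: →14(L), so W
n=17: →0(L), so W
n=18: →9(L), so W
n=19: →0(L), so W
n=20: →10(W), 15(W), 18(W), 19(W) — all W, so L
n=21: →14(L), so W
n=22: →20(L), so W
From 22 Rosa can move to 20, reaching an L position.

Rosa wins.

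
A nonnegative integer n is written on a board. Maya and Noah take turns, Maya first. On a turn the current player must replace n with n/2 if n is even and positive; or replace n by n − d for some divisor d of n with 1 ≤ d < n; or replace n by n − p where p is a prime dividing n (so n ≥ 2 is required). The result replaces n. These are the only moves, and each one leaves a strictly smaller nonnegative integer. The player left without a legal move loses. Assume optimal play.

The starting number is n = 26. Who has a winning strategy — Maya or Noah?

Use the standard recursion: the mover loses at a terminal position; elsewhere, the mover wins exactly when some move hands the opponent an L position.
n=0: no move → L
n=1: no move → L
n=2: →0(L), so W
n=3: →0(L), so W
n=4: →2(W), 3(W) — all W, so L
n=5: →0(L), so W
n=6: →4(L), so W
n=7: →0(L), so W
n=8: →4(L), so W
n=9: →6(W), 8(W) — all W, so L
n=10: →9(L), so W
n=11: →0(L), so W
n=12: →9(L), so W
n=13: →0(L), so W
n=14: →7(W), 12(W), 13(W) — all W, so L
n=15: →14(L), so W
n=16: →14(L), so W
n=17: →0(L), so W
n=18: →9(L), so W
n=19: →0(L), so W
n=20: →10(W), 15(W), 16(W), 18(W), 19(W) — all W, so L
n=21: →14(L), so W
n=22: →20(L), so W
n=23: →0(L), so W
n=24: →20(L), so W
n=25: →20(L), so W
n=26: →13(W), 24(W), 25(W) — all W, so L
The starting position 26 is L: whatever Maya does, the opponent receives a W position.

Noah wins.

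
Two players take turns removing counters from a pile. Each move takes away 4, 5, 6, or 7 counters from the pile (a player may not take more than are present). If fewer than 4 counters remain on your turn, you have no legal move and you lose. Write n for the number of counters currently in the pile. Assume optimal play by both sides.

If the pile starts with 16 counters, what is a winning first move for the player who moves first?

Remove 4, leaving 12.

Label each position W (a win for the player to move) or L (a loss). A position with no legal move is L; any other position is W exactly when some move reaches an L, and L when every move reaches a W.
n=0: no move → L
n=1: no move → L
n=2: no move → L
n=3: no move → L
n=4: →0(L), so W
n=5: →1(L), so W
n=6: →2(L), so W
n=7: →3(L), so W
n=8: →3(L), so W
n=9: →3(L), so W
n=10: →3(L), so W
n=11: →7(W), 6(W), 5(W), 4(W) — all W, so L
n=12: →8(W), 7(W), 6(W), 5(W) — all W, so L
n=13: →9(W), 8(W), 7(W), 6(W) — all W, so L
n=14: →10(W), 9(W), 8(W), 7(W) — all W, so L
n=15: →11(L), so W
n=16: →12(L), so W
From 16, the L positions reachable in one move are: 12, 11. Any move reaching one of these is winning.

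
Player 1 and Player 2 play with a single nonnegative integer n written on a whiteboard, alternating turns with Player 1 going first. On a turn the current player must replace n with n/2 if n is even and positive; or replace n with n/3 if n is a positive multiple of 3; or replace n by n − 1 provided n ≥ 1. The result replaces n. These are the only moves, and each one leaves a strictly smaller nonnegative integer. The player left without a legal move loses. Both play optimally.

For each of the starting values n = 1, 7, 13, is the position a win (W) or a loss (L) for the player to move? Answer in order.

Positions with no move are L. A position that does have a move is losing for the player to move precisely when every available move leads to a winning position for the opponent. Fill in the labels:
n=0: no move → L
n=1: can move to 0, which is L ⇒ W
n=2: the only move is to 1(W), a W ⇒ L
n=3: can move to 2, which is L ⇒ W
n=4: can move to 2, which is L ⇒ W
n=5: the only move is to 4(W), a W ⇒ L
n=6: can move to 2, which is L ⇒ W
n=7: the only move is to 6(W), a W ⇒ L
n=8: can move to 7, which is L ⇒ W
n=9: moves to 3(W), 8(W); every one is W ⇒ L
n=10: can move to 5, which is L ⇒ W
n=11: the only move is to 10(W), a W ⇒ L
n=12: can move to 11, which is L ⇒ W
n=13: the only move is to 12(W), a W ⇒ L

1: W, 7: L, 13: L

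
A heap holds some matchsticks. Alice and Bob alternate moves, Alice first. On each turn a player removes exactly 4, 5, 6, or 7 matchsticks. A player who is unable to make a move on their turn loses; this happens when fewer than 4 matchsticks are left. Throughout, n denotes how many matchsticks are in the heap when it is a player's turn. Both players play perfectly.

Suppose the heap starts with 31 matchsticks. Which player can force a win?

Alice wins.

Compute win/loss labels from the base case upward. A position with no move is L. Any other position is W if it can reach an L in one move, else L.
n=0: no move → L
n=1: no move → L
n=2: no move → L
n=3: no move → L
n=4: W (go to 0, an L position)
n=5: W (go to 1, an L position)
n=6: W (go to 2, an L position)
n=7: W (go to 3, an L position)
n=8: W (go to 3, an L position)
n=9: W (go to 3, an L position)
n=10: W (go to 3, an L position)
n=11: L (options 7(W), 6(W), 5(W), 4(W) are all W)
n=12: L (options 8(W), 7(W), 6(W), 5(W) are all W)
n=13: L (options 9(W), 8(W), 7(W), 6(W) are all W)
n=14: L (options 10(W), 9(W), 8(W), 7(W) are all W)
n=15: W (go to 11, an L position)
n=16: W (go to 12, an L position)
n=17: W (go to 13, an L position)
n=18: W (go to 14, an L position)
n=19: W (go to 14, an L position)
n=20: W (go to 14, an L position)
n=21: W (go to 14, an L position)
n=22: L (options 18(W), 17(W), 16(W), 15(W) are all W)
n=23: L (options 19(W), 18(W), 17(W), 16(W) are all W)
n=24: L (options 20(W), 19(W), 18(W), 17(W) are all W)
n=25: L (options 21(W), 20(W), 19(W), 18(W) are all W)
n=26: W (go to 22, an L position)
n=27: W (go to 23, an L position)
n=28: W (go to 24, an L position)
n=29: W (go to 25, an L position)
n=30: W (go to 25, an L position)
n=31: W (go to 25, an L position)
From 31 Alice can remove 6, leaving 25, reaching an L position.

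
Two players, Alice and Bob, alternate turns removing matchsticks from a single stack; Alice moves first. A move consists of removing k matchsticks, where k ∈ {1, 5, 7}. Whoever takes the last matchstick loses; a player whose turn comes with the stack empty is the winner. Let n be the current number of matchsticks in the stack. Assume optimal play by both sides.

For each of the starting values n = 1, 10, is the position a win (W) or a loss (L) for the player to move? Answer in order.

Compute win/loss labels from the base case upward. A position with no move is W. Any other position is W if it can reach an L in one move, else L.
n=0: no move; the opponent has just taken the last matchstick and therefore loses → W
n=1: only reaches 0(W), which is W → L
n=2: reaches L-position 1 → W
n=3: only reaches 2(W), which is W → L
n=4: reaches L-position 3 → W
n=5: only reaches 4(W), 0(W), all W → L
n=6: reaches L-position 5 → W
n=7: only reaches 6(W), 2(W), 0(W), all W → L
n=8: reaches L-position 7 → W
n=9: only reaches 8(W), 4(W), 2(W), all W → L
n=10: reaches L-position 9 → W

1: L, 10: W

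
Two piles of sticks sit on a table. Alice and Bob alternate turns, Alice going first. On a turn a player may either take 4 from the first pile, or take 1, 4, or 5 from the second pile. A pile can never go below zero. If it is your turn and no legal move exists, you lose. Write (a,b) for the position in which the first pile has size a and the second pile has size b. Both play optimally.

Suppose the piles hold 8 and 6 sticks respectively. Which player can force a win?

Alice wins.

Classify positions by backward induction: terminal positions (no move available) are L. From any other position, the mover wins iff some move reaches an L.
No move ever increases a pile, so every position that can arise here has a ≤ 8 and b ≤ 6; it is enough to label the cells with 0 ≤ a ≤ 8 and 0 ≤ b ≤ 6.
Every move lowers a or b (never raises either), so fill the grid row by row in increasing a, and left to right within a row: each cell's successors are then already labelled.
      b=0  b=1  b=2  b=3  b=4  b=5  b=6
a=0:    L    W    L    W    W    W    W
a=1:    L    W    L    W    W    W    W
a=2:    L    W    L    W    W    W    W
a=3:    L    W    L    W    W    W    W
a=4:    W    L    W    L    W    W    W
a=5:    W    L    W    L    W    W    W
a=6:    W    L    W    L    W    W    W
a=7:    W    L    W    L    W    W    W
a=8:    L    W    L    W    W    W    W
Cells with no legal move (terminal, hence L): (0,0), (1,0), (2,0), (3,0).
The remaining L cells, each justified by listing all of its moves:
(0,2): →(0,1)(W) only, which is W, so L
(1,2): →(1,1)(W) only, which is W, so L
(2,2): →(2,1)(W) only, which is W, so L
(3,2): →(3,1)(W) only, which is W, so L
(4,1): →(0,1)(W), (4,0)(W) — all W, so L
(4,3): →(0,3)(W), (4,2)(W) — all W, so L
(5,1): →(1,1)(W), (5,0)(W) — all W, so L
(5,3): →(1,3)(W), (5,2)(W) — all W, so L
(6,1): →(2,1)(W), (6,0)(W) — all W, so L
(6,3): →(2,3)(W), (6,2)(W) — all W, so L
(7,1): →(3,1)(W), (7,0)(W) — all W, so L
(7,3): →(3,3)(W), (7,2)(W) — all W, so L
(8,0): →(4,0)(W) only, which is W, so L
(8,2): →(4,2)(W), (8,1)(W) — all W, so L
Every other cell has at least one move into one of the L cells above, so it is W.
The starting position (8,6) is W: Alice should move to (8,2), handing over an L position.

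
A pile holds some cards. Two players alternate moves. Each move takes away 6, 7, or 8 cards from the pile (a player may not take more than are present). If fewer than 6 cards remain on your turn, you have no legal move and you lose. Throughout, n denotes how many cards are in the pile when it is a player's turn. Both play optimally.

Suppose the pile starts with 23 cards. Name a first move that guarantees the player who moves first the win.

Remove 6, leaving 17.

Compute win/loss labels from the base case upward. A position with no move is L. Any other position is W if it can reach an L in one move, else L.
n=0: no move → L
n=1: no move → L
n=2: no move → L
n=3: no move → L
n=4: no move → L
n=5: no move → L
n=6: →0(L), so W
n=7: →1(L), so W
n=8: →2(L), so W
n=9: →3(L), so W
n=10: →4(L), so W
n=11: →5(L), so W
n=12: →5(L), so W
n=13: →5(L), so W
n=14: →8(W), 7(W), 6(W) — all W, so L
n=15: →9(W), 8(W), 7(W) — all W, so L
n=16: →10(W), 9(W), 8(W) — all W, so L
n=17: →11(W), 10(W), 9(W) — all W, so L
n=18: →12(W), 11(W), 10(W) — all W, so L
n=19: →13(W), 12(W), 11(W) — all W, so L
n=20: →14(L), so W
n=21: →15(L), so W
n=22: →16(L), so W
n=23: →17(L), so W
From 23, the L positions reachable in one move are: 17, 16, 15. Any move reaching one of these is winning.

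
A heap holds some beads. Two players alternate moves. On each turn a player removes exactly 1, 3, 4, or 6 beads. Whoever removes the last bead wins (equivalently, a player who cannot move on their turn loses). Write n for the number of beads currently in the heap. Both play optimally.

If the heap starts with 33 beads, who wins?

The first player wins.

Label each position W (a win for the player to move) or L (a loss). A position with no legal move is L; any other position is W exactly when some move reaches an L, and L when every move reaches a W.
n=0: no move → L
n=1: W (go to 0, an L position)
n=2: L (sole option 1(W) is W)
n=3: W (go to 2, an L position)
n=4: W (go to 0, an L position)
n=5: W (go to 2, an L position)
n=6: W (go to 2, an L position)
n=7: L (options 6(W), 4(W), 3(W), 1(W) are all W)
n=8: W (go to 7, an L position)
n=9: L (options 8(W), 6(W), 5(W), 3(W) are all W)
n=10: W (go to 9, an L position)
n=11: W (go to 7, an L position)
n=12: W (go to 9, an L position)
n=13: W (go to 9, an L position)
n=14: L (options 13(W), 11(W), 10(W), 8(W) are all W)
n=15: W (go to 14, an L position)
n=16: L (options 15(W), 13(W), 12(W), 10(W) are all W)
n=17: W (go to 16, an L position)
n=18: W (go to 14, an L position)
n=19: W (go to 16, an L position)
n=20: W (go to 16, an L position)
n=21: L (options 20(W), 18(W), 17(W), 15(W) are all W)
n=22: W (go to 21, an L position)
n=23: L (options 22(W), 20(W), 19(W), 17(W) are all W)
n=24: W (go to 23, an L position)
n=25: W (go to 21, an L position)
n=26: W (go to 23, an L position)
n=27: W (go to 23, an L position)
n=28: L (options 27(W), 25(W), 24(W), 22(W) are all W)
n=29: W (go to 28, an L position)
n=30: L (options 29(W), 27(W), 26(W), 24(W) are all W)
n=31: W (go to 30, an L position)
n=32: W (go to 28, an L position)
n=33: W (go to 30, an L position)
The starting position 33 is W: the player to move should remove 3, leaving 30, handing over an L position.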